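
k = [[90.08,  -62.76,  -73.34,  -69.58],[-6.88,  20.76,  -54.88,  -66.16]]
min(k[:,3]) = -69.58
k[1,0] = -6.88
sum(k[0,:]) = -115.6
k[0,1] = -62.76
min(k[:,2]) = -73.34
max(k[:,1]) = 20.76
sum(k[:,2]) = -128.22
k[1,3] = -66.16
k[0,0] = 90.08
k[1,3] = -66.16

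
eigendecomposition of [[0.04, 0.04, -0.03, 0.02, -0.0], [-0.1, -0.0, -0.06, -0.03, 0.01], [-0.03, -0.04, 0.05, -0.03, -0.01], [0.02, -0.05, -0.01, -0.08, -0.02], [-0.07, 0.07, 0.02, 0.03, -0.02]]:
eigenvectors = [[(-0.29-0.23j), -0.29+0.23j, (0.01+0j), -0.14+0.00j, (0.12+0j)], [0.43-0.09j, (0.43+0.09j), 0.42+0.00j, (0.22+0j), (-0.14+0j)], [0.32+0.27j, (0.32-0.27j), (0.27+0j), 0.11+0.00j, -0.02+0.00j], [(-0.31+0.04j), -0.31-0.04j, (-0.44+0j), (0.59+0j), -0.30+0.00j], [0.63+0.00j, (0.63-0j), 0.75+0.00j, (-0.76+0j), (0.94+0j)]]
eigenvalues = [(0.06+0.03j), (0.06-0.03j), (0.01+0j), (-0.08+0j), (-0.05+0j)]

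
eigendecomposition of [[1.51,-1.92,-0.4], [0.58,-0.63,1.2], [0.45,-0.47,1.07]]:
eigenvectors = [[-0.85+0.00j, (-0.85-0j), (-0.78+0j)], [-0.20+0.35j, (-0.2-0.35j), (-0.63+0j)], [(-0.14+0.31j), -0.14-0.31j, 0.05+0.00j]]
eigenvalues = [(0.98+0.95j), (0.98-0.95j), (-0.01+0j)]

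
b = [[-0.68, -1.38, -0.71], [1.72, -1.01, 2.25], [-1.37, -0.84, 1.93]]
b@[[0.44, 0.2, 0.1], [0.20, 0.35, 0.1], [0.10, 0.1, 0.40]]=[[-0.65, -0.69, -0.49], [0.78, 0.22, 0.97], [-0.58, -0.37, 0.55]]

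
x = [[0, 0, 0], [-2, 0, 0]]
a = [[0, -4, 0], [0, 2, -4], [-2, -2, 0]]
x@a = [[0, 0, 0], [0, 8, 0]]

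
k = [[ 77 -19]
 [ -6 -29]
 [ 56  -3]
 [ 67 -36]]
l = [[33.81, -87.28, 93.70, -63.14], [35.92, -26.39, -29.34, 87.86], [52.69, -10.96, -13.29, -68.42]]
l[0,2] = 93.7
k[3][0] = 67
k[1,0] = -6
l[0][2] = 93.7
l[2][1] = -10.96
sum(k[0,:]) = 58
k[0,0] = 77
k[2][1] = -3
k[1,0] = -6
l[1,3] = 87.86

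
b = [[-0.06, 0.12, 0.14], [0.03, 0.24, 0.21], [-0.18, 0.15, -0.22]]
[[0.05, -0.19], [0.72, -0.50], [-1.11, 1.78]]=b @ [[4.89, -2.8], [0.92, 2.11], [1.69, -4.37]]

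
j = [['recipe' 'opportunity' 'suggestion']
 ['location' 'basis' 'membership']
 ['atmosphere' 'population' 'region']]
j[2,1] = 'population'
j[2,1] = 'population'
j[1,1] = 'basis'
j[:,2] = ['suggestion', 'membership', 'region']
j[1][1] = 'basis'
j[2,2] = 'region'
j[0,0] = 'recipe'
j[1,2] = 'membership'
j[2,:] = ['atmosphere', 'population', 'region']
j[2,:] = ['atmosphere', 'population', 'region']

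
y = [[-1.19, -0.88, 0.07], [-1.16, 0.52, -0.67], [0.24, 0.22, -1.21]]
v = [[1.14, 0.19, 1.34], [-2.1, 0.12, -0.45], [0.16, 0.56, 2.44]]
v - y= [[2.33, 1.07, 1.27], [-0.94, -0.40, 0.22], [-0.08, 0.34, 3.65]]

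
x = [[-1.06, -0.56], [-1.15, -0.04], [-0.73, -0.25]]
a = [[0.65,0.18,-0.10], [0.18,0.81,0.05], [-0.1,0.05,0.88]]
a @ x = [[-0.82, -0.35], [-1.16, -0.15], [-0.59, -0.17]]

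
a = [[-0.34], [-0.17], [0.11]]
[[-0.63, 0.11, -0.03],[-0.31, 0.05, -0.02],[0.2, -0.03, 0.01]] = a @[[1.84, -0.31, 0.1]]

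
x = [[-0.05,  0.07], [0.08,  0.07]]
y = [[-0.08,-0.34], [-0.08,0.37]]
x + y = [[-0.13, -0.27],[0.0, 0.44]]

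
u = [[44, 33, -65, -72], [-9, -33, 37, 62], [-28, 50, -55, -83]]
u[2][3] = -83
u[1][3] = 62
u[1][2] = 37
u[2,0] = -28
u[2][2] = -55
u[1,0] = -9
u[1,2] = 37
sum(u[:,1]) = 50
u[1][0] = -9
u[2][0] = -28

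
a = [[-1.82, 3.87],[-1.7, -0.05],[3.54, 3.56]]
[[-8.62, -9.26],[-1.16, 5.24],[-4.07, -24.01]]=a @ [[0.74, -2.97], [-1.88, -3.79]]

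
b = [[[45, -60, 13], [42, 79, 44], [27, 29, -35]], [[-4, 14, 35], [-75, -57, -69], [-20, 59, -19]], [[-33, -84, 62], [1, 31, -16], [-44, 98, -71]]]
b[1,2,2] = -19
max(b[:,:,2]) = 62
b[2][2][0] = -44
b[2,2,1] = 98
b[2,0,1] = -84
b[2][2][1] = 98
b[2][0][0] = -33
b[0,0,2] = 13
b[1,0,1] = 14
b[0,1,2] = 44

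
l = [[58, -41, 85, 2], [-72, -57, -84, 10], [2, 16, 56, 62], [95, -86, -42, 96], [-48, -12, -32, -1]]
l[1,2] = -84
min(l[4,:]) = -48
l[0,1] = -41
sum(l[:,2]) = -17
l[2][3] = 62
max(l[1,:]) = 10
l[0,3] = 2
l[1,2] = -84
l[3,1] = -86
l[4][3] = -1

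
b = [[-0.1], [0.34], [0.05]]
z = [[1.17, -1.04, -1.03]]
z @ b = [[-0.52]]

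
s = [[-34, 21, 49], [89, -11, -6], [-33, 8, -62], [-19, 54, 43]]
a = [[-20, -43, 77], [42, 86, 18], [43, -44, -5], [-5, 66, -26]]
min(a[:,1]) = -44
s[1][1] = -11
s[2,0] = -33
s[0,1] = 21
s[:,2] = [49, -6, -62, 43]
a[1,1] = 86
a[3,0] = -5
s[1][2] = -6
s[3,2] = 43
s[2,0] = -33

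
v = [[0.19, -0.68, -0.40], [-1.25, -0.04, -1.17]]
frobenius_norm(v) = 1.90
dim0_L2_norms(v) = [1.26, 0.68, 1.24]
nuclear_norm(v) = 2.51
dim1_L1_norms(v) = [1.27, 2.46]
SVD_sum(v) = [[-0.14, -0.01, -0.13], [-1.21, -0.11, -1.20]] + [[0.33, -0.67, -0.27],[-0.04, 0.07, 0.03]]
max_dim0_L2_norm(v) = 1.26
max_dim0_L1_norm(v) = 1.57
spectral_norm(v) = 1.72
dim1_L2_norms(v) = [0.81, 1.71]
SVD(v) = [[0.11, 0.99], [0.99, -0.11]] @ diag([1.7209973381219141, 0.7935163276059829]) @ [[-0.71, -0.07, -0.70], [0.41, -0.85, -0.34]]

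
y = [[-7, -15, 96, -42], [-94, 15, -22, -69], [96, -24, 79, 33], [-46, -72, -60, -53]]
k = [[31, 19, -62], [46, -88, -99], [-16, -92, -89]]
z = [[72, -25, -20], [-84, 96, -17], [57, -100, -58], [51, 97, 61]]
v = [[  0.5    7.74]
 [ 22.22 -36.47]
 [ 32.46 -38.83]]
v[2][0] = 32.46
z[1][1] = 96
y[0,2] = 96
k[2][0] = -16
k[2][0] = -16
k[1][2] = -99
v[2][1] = -38.83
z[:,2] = [-20, -17, -58, 61]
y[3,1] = -72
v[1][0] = 22.22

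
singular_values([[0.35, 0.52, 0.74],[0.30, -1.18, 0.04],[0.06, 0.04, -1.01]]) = [1.38, 1.17, 0.39]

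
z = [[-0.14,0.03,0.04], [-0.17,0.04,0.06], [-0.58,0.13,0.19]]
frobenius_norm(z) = 0.67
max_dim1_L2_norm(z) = 0.62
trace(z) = 0.09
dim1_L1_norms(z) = [0.21, 0.27, 0.9]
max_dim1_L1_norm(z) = 0.9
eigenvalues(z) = [0.12, -0.03, 0.0]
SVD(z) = [[-0.22, 0.79, -0.57], [-0.28, -0.61, -0.74], [-0.93, -0.01, 0.35]] @ diag([0.6674944398290882, 0.007125655564972756, 0.0006307376801059708]) @ [[0.93, -0.21, -0.30], [-0.35, -0.24, -0.91], [-0.12, -0.95, 0.29]]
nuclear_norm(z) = 0.68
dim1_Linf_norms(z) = [0.14, 0.17, 0.58]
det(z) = -0.00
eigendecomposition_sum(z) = [[-0.09,0.02,0.03], [-0.15,0.04,0.06], [-0.45,0.11,0.17]] + [[-0.05, 0.01, 0.01], [-0.02, 0.00, 0.00], [-0.13, 0.02, 0.02]] + [[0.0, 0.00, -0.0],  [0.00, 0.00, -0.00],  [-0.0, -0.0, 0.0]]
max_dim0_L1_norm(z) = 0.89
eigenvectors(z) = [[-0.18,-0.38,-0.13], [-0.31,-0.14,-0.96], [-0.93,-0.91,0.25]]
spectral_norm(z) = 0.67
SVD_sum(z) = [[-0.14, 0.03, 0.05], [-0.17, 0.04, 0.06], [-0.58, 0.13, 0.19]] + [[-0.0, -0.0, -0.01], [0.0, 0.00, 0.0], [0.00, 0.0, 0.0]] + [[0.0, 0.00, -0.00],[0.00, 0.0, -0.0],[-0.0, -0.0, 0.00]]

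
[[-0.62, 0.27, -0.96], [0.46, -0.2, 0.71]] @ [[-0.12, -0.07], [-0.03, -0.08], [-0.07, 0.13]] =[[0.13, -0.1], [-0.1, 0.08]]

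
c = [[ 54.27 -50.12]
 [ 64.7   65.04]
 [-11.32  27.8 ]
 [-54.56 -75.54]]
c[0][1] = -50.12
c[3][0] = -54.56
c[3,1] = -75.54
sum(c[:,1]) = -32.81999999999999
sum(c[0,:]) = 4.150000000000006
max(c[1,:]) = 65.04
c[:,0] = [54.27, 64.7, -11.32, -54.56]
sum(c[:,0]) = 53.09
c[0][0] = 54.27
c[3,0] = -54.56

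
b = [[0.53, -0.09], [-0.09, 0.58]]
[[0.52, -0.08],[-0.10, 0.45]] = b @ [[0.97,  -0.02], [-0.02,  0.78]]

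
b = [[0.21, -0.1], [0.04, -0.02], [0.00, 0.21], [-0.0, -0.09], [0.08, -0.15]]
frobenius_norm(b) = 0.37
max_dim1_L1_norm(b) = 0.31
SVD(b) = [[0.6, 0.71], [0.12, 0.13], [-0.55, 0.63], [0.23, -0.27], [0.52, -0.07]] @ diag([0.32590238567418606, 0.17603305090770333]) @ [[0.53, -0.85], [0.85, 0.53]]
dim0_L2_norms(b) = [0.23, 0.29]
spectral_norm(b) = 0.33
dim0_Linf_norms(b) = [0.21, 0.21]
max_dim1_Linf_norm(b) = 0.21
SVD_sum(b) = [[0.10,-0.17], [0.02,-0.03], [-0.09,0.15], [0.04,-0.06], [0.09,-0.14]] + [[0.11,0.07], [0.02,0.01], [0.09,0.06], [-0.04,-0.03], [-0.01,-0.01]]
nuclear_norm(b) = 0.50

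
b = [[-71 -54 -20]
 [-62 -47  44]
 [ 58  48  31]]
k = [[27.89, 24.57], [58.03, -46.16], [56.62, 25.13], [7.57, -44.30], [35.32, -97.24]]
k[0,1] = 24.57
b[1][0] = -62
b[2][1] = 48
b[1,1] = -47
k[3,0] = 7.57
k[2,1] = 25.13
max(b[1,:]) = 44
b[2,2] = 31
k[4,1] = -97.24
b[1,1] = -47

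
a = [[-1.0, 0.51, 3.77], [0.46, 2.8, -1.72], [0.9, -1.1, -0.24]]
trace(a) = 1.56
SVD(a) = [[-0.83, -0.48, 0.27], [0.55, -0.77, 0.34], [0.04, 0.43, 0.90]] @ diag([4.38433631488795, 2.965753908724108, 0.7365451994565198]) @ [[0.26, 0.24, -0.94], [0.17, -0.96, -0.20], [0.95, 0.11, 0.29]]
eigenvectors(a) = [[-0.9,0.87,0.18], [0.2,0.20,-0.93], [0.40,0.44,0.33]]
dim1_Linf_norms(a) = [3.77, 2.8, 1.1]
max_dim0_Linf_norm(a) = 3.77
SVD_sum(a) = [[-0.94, -0.89, 3.42], [0.62, 0.58, -2.25], [0.05, 0.05, -0.18]] + [[-0.25, 1.38, 0.29], [-0.39, 2.19, 0.46], [0.22, -1.22, -0.26]] + [[0.19, 0.02, 0.06], [0.23, 0.03, 0.07], [0.63, 0.07, 0.19]]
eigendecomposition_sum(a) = [[-1.48,0.65,2.62], [0.33,-0.14,-0.58], [0.66,-0.29,-1.17]] + [[0.49, 0.41, 0.89],[0.11, 0.10, 0.21],[0.25, 0.21, 0.45]] + [[-0.0, -0.55, 0.26], [0.02, 2.85, -1.35], [-0.01, -1.02, 0.48]]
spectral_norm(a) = 4.38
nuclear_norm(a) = 8.09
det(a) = -9.58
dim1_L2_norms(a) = [3.93, 3.32, 1.44]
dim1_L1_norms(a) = [5.28, 4.98, 2.24]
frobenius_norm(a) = 5.34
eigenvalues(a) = [-2.8, 1.03, 3.33]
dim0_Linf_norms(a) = [1.0, 2.8, 3.77]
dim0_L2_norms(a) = [1.42, 3.05, 4.15]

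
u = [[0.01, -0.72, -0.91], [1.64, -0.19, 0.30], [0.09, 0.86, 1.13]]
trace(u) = 0.95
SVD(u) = [[0.56, 0.30, 0.77],[-0.42, 0.91, -0.04],[-0.71, -0.30, 0.63]] @ diag([1.875856818025422, 1.6334160664932351, 0.003626567151988935]) @ [[-0.40,-0.5,-0.77], [0.89,-0.4,-0.21], [-0.20,-0.77,0.6]]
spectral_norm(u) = 1.88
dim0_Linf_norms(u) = [1.64, 0.86, 1.13]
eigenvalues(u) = [(0.01+0j), (0.47+0.75j), (0.47-0.75j)]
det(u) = 0.01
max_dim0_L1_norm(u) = 2.34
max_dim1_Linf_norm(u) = 1.64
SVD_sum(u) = [[-0.42, -0.53, -0.81], [0.32, 0.4, 0.61], [0.53, 0.67, 1.02]] + [[0.43,-0.19,-0.1], [1.32,-0.59,-0.31], [-0.44,0.2,0.10]] + [[-0.00, -0.0, 0.0], [0.0, 0.00, -0.00], [-0.0, -0.00, 0.0]]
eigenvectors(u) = [[-0.21+0.00j, (0.32+0.38j), (0.32-0.38j)], [-0.77+0.00j, (0.64+0j), (0.64-0j)], [(0.61+0j), -0.36-0.46j, (-0.36+0.46j)]]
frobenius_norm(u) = 2.49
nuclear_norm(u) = 3.51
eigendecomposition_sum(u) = [[(-0.01+0j), 0.00+0.00j, (-0.01+0j)],[(-0.03+0j), 0.00+0.00j, -0.03+0.00j],[(0.03-0j), (-0-0j), (0.02-0j)]] + [[0.01+0.84j, -0.36+0.21j, -0.45+0.55j], [(0.84+0.7j), (-0.1+0.53j), 0.16+0.90j], [(0.03-0.98j), (0.43-0.23j), 0.55-0.62j]] + [[0.01-0.84j, (-0.36-0.21j), (-0.45-0.55j)], [(0.84-0.7j), (-0.1-0.53j), 0.16-0.90j], [(0.03+0.98j), (0.43+0.23j), 0.55+0.62j]]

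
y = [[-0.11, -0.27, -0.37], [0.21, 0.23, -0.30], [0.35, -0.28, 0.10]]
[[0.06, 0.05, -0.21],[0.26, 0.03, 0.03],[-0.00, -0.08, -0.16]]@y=[[-0.07,  0.05,  -0.06], [-0.01,  -0.07,  -0.1], [-0.07,  0.03,  0.01]]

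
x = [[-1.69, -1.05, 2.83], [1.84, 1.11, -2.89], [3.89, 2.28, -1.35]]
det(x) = 0.25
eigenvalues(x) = [-3.07, 1.21, -0.07]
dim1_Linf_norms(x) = [2.83, 2.89, 3.89]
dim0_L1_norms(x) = [7.42, 4.44, 7.07]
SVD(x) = [[-0.51, 0.49, 0.71], [0.53, -0.47, 0.71], [0.68, 0.73, -0.02]] @ diag([6.500375858869607, 2.198890343148984, 0.017174173382764498]) @ [[0.69, 0.41, -0.6], [0.52, 0.29, 0.80], [0.5, -0.87, -0.02]]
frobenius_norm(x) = 6.86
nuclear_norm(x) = 8.72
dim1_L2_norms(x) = [3.46, 3.6, 4.71]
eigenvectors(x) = [[0.59, -0.65, 0.5],[-0.62, 0.62, -0.87],[-0.52, -0.44, -0.04]]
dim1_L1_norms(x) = [5.57, 5.84, 7.52]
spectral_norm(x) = 6.50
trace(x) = -1.93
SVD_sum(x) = [[-2.26, -1.35, 1.96], [2.38, 1.42, -2.06], [3.05, 1.82, -2.64]] + [[0.57, 0.31, 0.87],  [-0.54, -0.3, -0.83],  [0.84, 0.46, 1.29]] + [[0.01, -0.01, -0.00],[0.01, -0.01, -0.00],[-0.0, 0.00, 0.0]]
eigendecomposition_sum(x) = [[-3.29, -1.97, 2.1], [3.44, 2.06, -2.2], [2.88, 1.73, -1.84]] + [[1.52, 0.84, 0.73], [-1.45, -0.8, -0.70], [1.01, 0.56, 0.49]] + [[0.09, 0.09, -0.01],[-0.15, -0.15, 0.01],[-0.01, -0.01, 0.0]]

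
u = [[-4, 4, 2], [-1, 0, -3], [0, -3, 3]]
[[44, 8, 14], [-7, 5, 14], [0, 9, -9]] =u@[[-5, -5, -5], [4, -3, 0], [4, 0, -3]]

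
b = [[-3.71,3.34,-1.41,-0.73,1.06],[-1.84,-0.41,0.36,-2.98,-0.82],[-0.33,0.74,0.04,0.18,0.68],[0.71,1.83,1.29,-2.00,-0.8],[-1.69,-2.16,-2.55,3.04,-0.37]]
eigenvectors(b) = [[(-0.21+0.56j), -0.21-0.56j, (0.42+0j), (0.07+0.21j), 0.07-0.21j],[(-0.2+0.09j), -0.20-0.09j, 0.00+0.00j, 0.25+0.21j, 0.25-0.21j],[(0.07+0.13j), (0.07-0.13j), -0.80+0.00j, (0.05+0.1j), (0.05-0.1j)],[0.27-0.10j, 0.27+0.10j, -0.40+0.00j, (0.39-0.3j), 0.39+0.30j],[-0.70+0.00j, -0.70-0.00j, 0.18+0.00j, -0.77+0.00j, -0.77-0.00j]]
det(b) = 13.42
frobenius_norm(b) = 8.75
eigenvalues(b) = [(-2.42+2.56j), (-2.42-2.56j), (0.15+0j), (-0.88+2.53j), (-0.88-2.53j)]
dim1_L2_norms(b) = [5.34, 3.64, 1.07, 3.19, 4.84]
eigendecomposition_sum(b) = [[(-1.86+0.88j), 2.22+1.36j, (-0.84-0.02j), (-0.03+1.55j), 0.49+1.31j], [-0.71-0.25j, 0.22+0.93j, -0.21-0.23j, -0.41+0.39j, -0.21+0.47j], [-0.13+0.49j, (0.61-0.19j), (-0.14+0.15j), 0.28+0.25j, (0.32+0.12j)], [0.90+0.41j, -0.18-1.24j, 0.25+0.32j, 0.58-0.46j, 0.33-0.58j], [(-1.7-1.67j), -0.60+2.96j, (-0.31-0.93j), -1.70+0.58j, -1.23+1.05j]] + [[-1.86-0.88j, 2.22-1.36j, (-0.84+0.02j), (-0.03-1.55j), 0.49-1.31j], [(-0.71+0.25j), 0.22-0.93j, -0.21+0.23j, (-0.41-0.39j), -0.21-0.47j], [-0.13-0.49j, 0.61+0.19j, (-0.14-0.15j), 0.28-0.25j, 0.32-0.12j], [0.90-0.41j, -0.18+1.24j, 0.25-0.32j, (0.58+0.46j), (0.33+0.58j)], [-1.70+1.67j, (-0.6-2.96j), (-0.31+0.93j), -1.70-0.58j, -1.23-1.05j]] + [[0.01+0.00j, -0.01-0.00j, -0.07-0.00j, -0.02+0.00j, (-0.02+0j)], [0j, -0.00-0.00j, (-0-0j), -0.00+0.00j, -0.00+0.00j], [(-0.03-0j), (0.02+0j), (0.13+0j), (0.04-0j), (0.03-0j)], [-0.01-0.00j, 0.01+0.00j, (0.06+0j), 0.02-0.00j, (0.01-0j)], [0.01+0.00j, (-0-0j), -0.03-0.00j, (-0.01+0j), -0.01+0.00j]] + [[(-0-0.26j), (-0.55+0.33j), 0.17+0.23j, -0.32-0.86j, (0.05-0.33j)], [(-0.21-0.32j), -0.43+0.85j, (0.39+0.15j), -1.08-0.83j, (-0.2-0.46j)], [-0.02-0.13j, -0.25+0.20j, (0.1+0.1j), -0.21-0.40j, (0.01-0.17j)], [(-0.54+0.19j), 1.09+0.92j, (0.36-0.52j), -1.59+1.29j, (-0.74+0.13j)], [(0.86+0.28j), (-0.48-2.2j), -0.95+0.30j, 3.22-0.08j, 1.05+0.55j]] + [[-0.00+0.26j, -0.55-0.33j, 0.17-0.23j, (-0.32+0.86j), 0.05+0.33j], [-0.21+0.32j, (-0.43-0.85j), 0.39-0.15j, (-1.08+0.83j), (-0.2+0.46j)], [(-0.02+0.13j), (-0.25-0.2j), (0.1-0.1j), -0.21+0.40j, (0.01+0.17j)], [(-0.54-0.19j), (1.09-0.92j), 0.36+0.52j, (-1.59-1.29j), (-0.74-0.13j)], [(0.86-0.28j), -0.48+2.20j, -0.95-0.30j, (3.22+0.08j), 1.05-0.55j]]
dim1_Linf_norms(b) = [3.71, 2.98, 0.74, 2.0, 3.04]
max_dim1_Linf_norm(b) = 3.71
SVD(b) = [[-0.45, -0.84, 0.24, -0.02, -0.19],  [-0.38, -0.09, -0.9, 0.15, 0.13],  [-0.06, -0.11, 0.23, 0.36, 0.89],  [-0.46, 0.23, 0.08, -0.8, 0.30],  [0.66, -0.47, -0.27, -0.46, 0.24]] @ diag([6.0582948444347124, 5.39882277600126, 3.100678299046138, 1.015724849026294, 0.13028172596592472]) @ [[0.15, -0.61, -0.30, 0.72, -0.01], [0.79, -0.26, 0.49, -0.19, -0.17], [0.39, 0.67, 0.05, 0.50, 0.38], [-0.11, -0.35, 0.23, -0.16, 0.89], [-0.43, -0.0, 0.79, 0.41, -0.19]]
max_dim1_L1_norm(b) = 10.25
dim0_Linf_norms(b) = [3.71, 3.34, 2.55, 3.04, 1.06]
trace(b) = -6.45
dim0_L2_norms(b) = [4.54, 4.46, 3.21, 4.76, 1.74]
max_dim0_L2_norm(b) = 4.76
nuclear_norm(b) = 15.70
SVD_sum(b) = [[-0.42, 1.65, 0.8, -1.97, 0.04], [-0.35, 1.38, 0.67, -1.65, 0.03], [-0.06, 0.24, 0.12, -0.28, 0.01], [-0.44, 1.7, 0.83, -2.03, 0.04], [0.62, -2.42, -1.18, 2.89, -0.06]] + [[-3.59,  1.19,  -2.23,  0.88,  0.76], [-0.36,  0.12,  -0.23,  0.09,  0.08], [-0.46,  0.15,  -0.29,  0.11,  0.1], [0.97,  -0.32,  0.60,  -0.24,  -0.21], [-2.01,  0.67,  -1.25,  0.49,  0.43]] + [[0.29, 0.49, 0.04, 0.37, 0.28], [-1.1, -1.86, -0.14, -1.4, -1.06], [0.28, 0.48, 0.04, 0.36, 0.27], [0.1, 0.17, 0.01, 0.13, 0.10], [-0.33, -0.56, -0.04, -0.42, -0.32]] + [[0.0, 0.01, -0.01, 0.0, -0.02], [-0.02, -0.05, 0.04, -0.02, 0.14], [-0.04, -0.13, 0.08, -0.06, 0.33], [0.09, 0.28, -0.19, 0.13, -0.72], [0.05, 0.16, -0.11, 0.07, -0.41]] + [[0.01, 0.00, -0.02, -0.01, 0.0], [-0.01, -0.00, 0.01, 0.01, -0.0], [-0.05, -0.0, 0.09, 0.05, -0.02], [-0.02, -0.00, 0.03, 0.02, -0.01], [-0.01, -0.0, 0.03, 0.01, -0.01]]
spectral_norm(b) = 6.06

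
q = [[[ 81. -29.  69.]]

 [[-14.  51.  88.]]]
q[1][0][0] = -14.0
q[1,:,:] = [[-14.0, 51.0, 88.0]]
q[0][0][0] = 81.0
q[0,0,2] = 69.0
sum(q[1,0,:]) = 125.0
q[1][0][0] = -14.0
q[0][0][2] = 69.0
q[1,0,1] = 51.0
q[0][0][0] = 81.0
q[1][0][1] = 51.0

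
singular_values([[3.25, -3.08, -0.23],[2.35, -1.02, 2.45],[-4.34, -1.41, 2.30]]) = [6.09, 4.11, 2.19]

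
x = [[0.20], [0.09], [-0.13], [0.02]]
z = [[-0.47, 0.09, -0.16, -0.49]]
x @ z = [[-0.09,0.02,-0.03,-0.10], [-0.04,0.01,-0.01,-0.04], [0.06,-0.01,0.02,0.06], [-0.01,0.00,-0.0,-0.01]]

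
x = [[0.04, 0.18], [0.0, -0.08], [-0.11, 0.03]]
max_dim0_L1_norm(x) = 0.29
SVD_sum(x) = [[0.03, 0.18], [-0.01, -0.08], [0.00, 0.01]] + [[0.01,-0.0], [0.01,-0.0], [-0.11,0.02]]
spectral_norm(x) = 0.20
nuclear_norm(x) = 0.32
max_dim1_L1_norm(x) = 0.22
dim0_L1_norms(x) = [0.15, 0.29]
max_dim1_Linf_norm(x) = 0.18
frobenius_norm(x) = 0.23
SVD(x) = [[0.92, 0.12],  [-0.39, 0.1],  [0.07, -0.99]] @ diag([0.20067984069553102, 0.1145757458558149]) @ [[0.15, 0.99], [0.99, -0.15]]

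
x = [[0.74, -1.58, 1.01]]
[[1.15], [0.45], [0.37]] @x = [[0.85, -1.82, 1.16], [0.33, -0.71, 0.45], [0.27, -0.58, 0.37]]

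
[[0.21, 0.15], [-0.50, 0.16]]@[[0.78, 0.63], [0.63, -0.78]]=[[0.26, 0.02], [-0.29, -0.44]]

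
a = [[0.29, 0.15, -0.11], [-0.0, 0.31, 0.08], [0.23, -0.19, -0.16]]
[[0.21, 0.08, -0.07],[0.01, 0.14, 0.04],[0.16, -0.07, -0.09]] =a @ [[0.79, 0.0, 0.14], [0.0, 0.47, -0.10], [0.14, -0.10, 0.88]]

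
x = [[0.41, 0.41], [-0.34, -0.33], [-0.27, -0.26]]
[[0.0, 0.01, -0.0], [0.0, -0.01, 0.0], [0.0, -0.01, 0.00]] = x @ [[0.0, 0.02, -0.01],[-0.00, -0.0, 0.0]]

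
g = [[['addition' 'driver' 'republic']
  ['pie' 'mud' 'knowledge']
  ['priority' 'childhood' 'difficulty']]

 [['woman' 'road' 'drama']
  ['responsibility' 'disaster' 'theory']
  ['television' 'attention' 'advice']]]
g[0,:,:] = [['addition', 'driver', 'republic'], ['pie', 'mud', 'knowledge'], ['priority', 'childhood', 'difficulty']]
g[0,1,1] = 'mud'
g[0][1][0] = 'pie'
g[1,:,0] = ['woman', 'responsibility', 'television']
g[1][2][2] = 'advice'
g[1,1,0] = 'responsibility'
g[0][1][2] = 'knowledge'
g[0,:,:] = [['addition', 'driver', 'republic'], ['pie', 'mud', 'knowledge'], ['priority', 'childhood', 'difficulty']]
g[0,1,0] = 'pie'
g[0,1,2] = 'knowledge'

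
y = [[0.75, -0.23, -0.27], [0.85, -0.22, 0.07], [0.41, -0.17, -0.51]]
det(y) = 0.00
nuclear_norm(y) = 1.79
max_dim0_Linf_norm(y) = 0.85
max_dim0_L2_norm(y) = 1.21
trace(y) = 0.02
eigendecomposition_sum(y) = [[0.73, -0.22, -0.24], [1.08, -0.32, -0.36], [0.13, -0.04, -0.04]] + [[0.01, -0.01, -0.01],[0.05, -0.03, -0.03],[-0.01, 0.00, 0.00]] + [[0.01, -0.01, -0.02], [-0.28, 0.13, 0.46], [0.29, -0.13, -0.47]]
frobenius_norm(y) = 1.39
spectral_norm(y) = 1.30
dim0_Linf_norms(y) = [0.85, 0.23, 0.51]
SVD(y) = [[-0.64, 0.1, -0.76], [-0.64, -0.63, 0.45], [-0.43, 0.77, 0.47]] @ diag([1.298019695632918, 0.486147852372997, 0.0022661381577593802]) @ [[-0.92, 0.28, 0.27], [-0.29, -0.03, -0.96], [-0.26, -0.96, 0.11]]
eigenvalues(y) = [0.36, -0.01, -0.33]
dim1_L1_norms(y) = [1.25, 1.14, 1.09]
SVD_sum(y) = [[0.76, -0.23, -0.22], [0.76, -0.23, -0.22], [0.52, -0.16, -0.15]] + [[-0.01, -0.0, -0.05], [0.09, 0.01, 0.29], [-0.11, -0.01, -0.36]] + [[0.0,0.0,-0.0], [-0.0,-0.0,0.00], [-0.00,-0.00,0.0]]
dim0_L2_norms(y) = [1.21, 0.36, 0.58]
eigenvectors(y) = [[-0.55,0.25,0.03], [-0.83,0.96,-0.7], [-0.10,-0.13,0.71]]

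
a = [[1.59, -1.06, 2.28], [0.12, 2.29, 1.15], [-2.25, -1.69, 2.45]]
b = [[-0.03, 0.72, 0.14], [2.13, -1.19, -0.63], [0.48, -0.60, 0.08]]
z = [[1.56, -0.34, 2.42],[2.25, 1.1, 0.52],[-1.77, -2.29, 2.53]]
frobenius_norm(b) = 2.74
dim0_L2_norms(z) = [3.26, 2.56, 3.54]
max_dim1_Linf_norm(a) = 2.45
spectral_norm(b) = 2.64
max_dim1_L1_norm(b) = 3.95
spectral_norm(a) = 4.01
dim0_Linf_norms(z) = [2.25, 2.29, 2.53]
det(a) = 26.35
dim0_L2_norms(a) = [2.76, 3.04, 3.54]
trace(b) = -1.14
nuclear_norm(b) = 3.55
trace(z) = 5.19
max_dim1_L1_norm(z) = 6.59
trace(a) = 6.33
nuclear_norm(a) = 9.15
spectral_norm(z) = 4.21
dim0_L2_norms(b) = [2.18, 1.51, 0.65]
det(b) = -0.43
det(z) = 0.69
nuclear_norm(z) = 7.72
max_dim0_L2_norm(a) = 3.54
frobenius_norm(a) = 5.42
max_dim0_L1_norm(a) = 5.88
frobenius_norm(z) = 5.45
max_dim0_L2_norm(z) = 3.54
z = a + b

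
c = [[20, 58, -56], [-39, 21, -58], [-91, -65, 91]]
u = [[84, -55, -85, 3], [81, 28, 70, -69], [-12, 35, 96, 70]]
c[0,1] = 58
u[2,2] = 96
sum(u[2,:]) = 189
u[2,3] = 70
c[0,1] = 58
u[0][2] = -85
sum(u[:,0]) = 153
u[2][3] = 70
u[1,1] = 28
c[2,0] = -91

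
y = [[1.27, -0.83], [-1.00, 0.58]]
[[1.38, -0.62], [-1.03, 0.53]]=y @ [[0.54, -0.84], [-0.84, -0.54]]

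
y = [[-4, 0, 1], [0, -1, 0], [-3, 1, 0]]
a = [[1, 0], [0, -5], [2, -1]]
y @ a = [[-2, -1], [0, 5], [-3, -5]]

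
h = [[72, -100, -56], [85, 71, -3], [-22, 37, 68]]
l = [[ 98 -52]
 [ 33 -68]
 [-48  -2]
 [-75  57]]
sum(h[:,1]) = 8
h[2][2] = 68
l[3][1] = 57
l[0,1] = -52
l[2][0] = -48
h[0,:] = [72, -100, -56]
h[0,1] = -100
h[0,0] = 72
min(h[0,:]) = -100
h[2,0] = -22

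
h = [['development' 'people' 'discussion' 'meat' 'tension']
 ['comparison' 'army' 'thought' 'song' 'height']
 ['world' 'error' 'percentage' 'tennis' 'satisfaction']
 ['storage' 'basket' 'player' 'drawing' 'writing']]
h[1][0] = 'comparison'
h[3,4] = 'writing'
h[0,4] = 'tension'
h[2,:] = ['world', 'error', 'percentage', 'tennis', 'satisfaction']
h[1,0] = 'comparison'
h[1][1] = 'army'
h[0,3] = 'meat'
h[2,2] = 'percentage'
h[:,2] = ['discussion', 'thought', 'percentage', 'player']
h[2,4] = 'satisfaction'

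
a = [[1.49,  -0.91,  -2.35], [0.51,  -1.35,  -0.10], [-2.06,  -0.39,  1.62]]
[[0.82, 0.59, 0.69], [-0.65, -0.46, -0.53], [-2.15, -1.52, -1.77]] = a @ [[0.76, 0.54, 0.63], [0.78, 0.55, 0.64], [-0.17, -0.12, -0.14]]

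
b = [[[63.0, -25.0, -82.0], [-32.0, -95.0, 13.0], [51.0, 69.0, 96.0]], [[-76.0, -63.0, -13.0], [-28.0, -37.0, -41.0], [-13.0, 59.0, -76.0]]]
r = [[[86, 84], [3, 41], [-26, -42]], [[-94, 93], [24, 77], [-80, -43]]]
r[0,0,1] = 84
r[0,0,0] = 86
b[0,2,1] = 69.0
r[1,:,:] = [[-94, 93], [24, 77], [-80, -43]]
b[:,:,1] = [[-25.0, -95.0, 69.0], [-63.0, -37.0, 59.0]]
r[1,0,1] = 93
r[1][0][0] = -94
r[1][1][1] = 77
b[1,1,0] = -28.0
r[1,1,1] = 77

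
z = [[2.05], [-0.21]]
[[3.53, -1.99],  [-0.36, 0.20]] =z @[[1.72, -0.97]]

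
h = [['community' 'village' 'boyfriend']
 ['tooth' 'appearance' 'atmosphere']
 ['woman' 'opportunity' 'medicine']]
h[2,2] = 'medicine'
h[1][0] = 'tooth'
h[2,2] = 'medicine'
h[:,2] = ['boyfriend', 'atmosphere', 'medicine']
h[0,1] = 'village'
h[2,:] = ['woman', 'opportunity', 'medicine']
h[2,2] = 'medicine'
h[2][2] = 'medicine'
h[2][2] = 'medicine'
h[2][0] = 'woman'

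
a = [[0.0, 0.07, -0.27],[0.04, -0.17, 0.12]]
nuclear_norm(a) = 0.45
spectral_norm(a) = 0.33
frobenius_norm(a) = 0.35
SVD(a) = [[-0.82, 0.57], [0.57, 0.82]] @ diag([0.3295536498550608, 0.11871980402278288]) @ [[0.07, -0.47, 0.88], [0.28, -0.84, -0.47]]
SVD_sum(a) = [[-0.02,0.13,-0.24], [0.01,-0.09,0.17]] + [[0.02, -0.06, -0.03], [0.03, -0.08, -0.05]]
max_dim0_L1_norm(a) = 0.39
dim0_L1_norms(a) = [0.04, 0.24, 0.39]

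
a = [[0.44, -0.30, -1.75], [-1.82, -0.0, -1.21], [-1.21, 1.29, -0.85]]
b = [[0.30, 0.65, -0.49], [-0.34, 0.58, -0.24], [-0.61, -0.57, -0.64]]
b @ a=[[-0.46, -0.72, -0.90], [-0.91, -0.21, 0.10], [1.54, -0.64, 2.3]]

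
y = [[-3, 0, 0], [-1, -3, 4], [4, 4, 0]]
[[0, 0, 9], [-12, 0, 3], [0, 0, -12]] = y@[[0, 0, -3], [0, 0, 0], [-3, 0, 0]]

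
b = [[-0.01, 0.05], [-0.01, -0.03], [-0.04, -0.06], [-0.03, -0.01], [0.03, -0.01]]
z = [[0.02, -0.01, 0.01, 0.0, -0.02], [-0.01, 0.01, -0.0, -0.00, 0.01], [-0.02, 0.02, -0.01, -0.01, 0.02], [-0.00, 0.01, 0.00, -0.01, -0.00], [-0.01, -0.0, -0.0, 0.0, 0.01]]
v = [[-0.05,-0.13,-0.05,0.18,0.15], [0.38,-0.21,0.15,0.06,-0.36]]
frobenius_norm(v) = 0.65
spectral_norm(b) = 0.09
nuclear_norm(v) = 0.86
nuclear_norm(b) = 0.14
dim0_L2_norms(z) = [0.03, 0.03, 0.01, 0.01, 0.03]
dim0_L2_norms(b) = [0.06, 0.08]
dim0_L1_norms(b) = [0.12, 0.16]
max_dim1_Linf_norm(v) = 0.38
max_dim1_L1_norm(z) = 0.08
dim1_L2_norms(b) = [0.05, 0.03, 0.07, 0.03, 0.03]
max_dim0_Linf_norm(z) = 0.02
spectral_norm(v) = 0.59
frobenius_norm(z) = 0.06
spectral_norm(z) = 0.05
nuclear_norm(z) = 0.08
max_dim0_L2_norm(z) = 0.03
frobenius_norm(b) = 0.10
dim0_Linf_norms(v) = [0.38, 0.21, 0.15, 0.18, 0.36]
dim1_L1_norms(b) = [0.06, 0.04, 0.1, 0.04, 0.04]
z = b @ v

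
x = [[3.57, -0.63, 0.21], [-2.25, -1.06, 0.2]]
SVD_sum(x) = [[3.57, 0.03, 0.06],[-2.25, -0.02, -0.04]] + [[0.00, -0.66, 0.15],[0.0, -1.04, 0.24]]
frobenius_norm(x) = 4.41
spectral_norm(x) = 4.22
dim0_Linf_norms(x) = [3.57, 1.06, 0.21]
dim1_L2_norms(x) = [3.63, 2.5]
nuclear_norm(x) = 5.48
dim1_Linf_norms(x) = [3.57, 2.25]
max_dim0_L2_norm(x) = 4.22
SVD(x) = [[-0.85, 0.53],  [0.53, 0.85]] @ diag([4.220604828907723, 1.2643159724534119]) @ [[-1.00, -0.01, -0.02], [0.0, -0.97, 0.22]]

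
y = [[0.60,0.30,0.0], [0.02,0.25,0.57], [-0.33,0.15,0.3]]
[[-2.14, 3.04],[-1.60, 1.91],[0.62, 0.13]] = y@[[-4.22, 2.81], [1.32, 4.53], [-3.24, 1.26]]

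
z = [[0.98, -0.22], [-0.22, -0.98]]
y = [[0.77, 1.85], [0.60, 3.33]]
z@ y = [[0.62, 1.08], [-0.76, -3.67]]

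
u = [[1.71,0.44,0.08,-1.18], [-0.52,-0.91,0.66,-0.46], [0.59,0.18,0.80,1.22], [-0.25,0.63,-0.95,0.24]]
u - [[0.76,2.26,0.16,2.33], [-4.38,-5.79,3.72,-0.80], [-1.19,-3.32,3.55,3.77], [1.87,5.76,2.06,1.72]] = [[0.95, -1.82, -0.08, -3.51], [3.86, 4.88, -3.06, 0.34], [1.78, 3.50, -2.75, -2.55], [-2.12, -5.13, -3.01, -1.48]]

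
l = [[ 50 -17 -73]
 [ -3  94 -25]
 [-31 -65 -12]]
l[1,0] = -3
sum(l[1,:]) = 66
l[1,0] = -3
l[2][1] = -65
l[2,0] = -31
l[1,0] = -3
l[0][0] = 50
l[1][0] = -3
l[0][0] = 50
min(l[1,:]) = -25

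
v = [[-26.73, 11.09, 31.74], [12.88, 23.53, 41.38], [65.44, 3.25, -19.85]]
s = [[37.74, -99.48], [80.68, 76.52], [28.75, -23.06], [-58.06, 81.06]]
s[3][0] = -58.06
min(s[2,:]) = -23.06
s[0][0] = 37.74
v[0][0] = -26.73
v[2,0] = 65.44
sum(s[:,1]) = 35.03999999999999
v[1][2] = 41.38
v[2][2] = -19.85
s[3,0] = -58.06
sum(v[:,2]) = 53.27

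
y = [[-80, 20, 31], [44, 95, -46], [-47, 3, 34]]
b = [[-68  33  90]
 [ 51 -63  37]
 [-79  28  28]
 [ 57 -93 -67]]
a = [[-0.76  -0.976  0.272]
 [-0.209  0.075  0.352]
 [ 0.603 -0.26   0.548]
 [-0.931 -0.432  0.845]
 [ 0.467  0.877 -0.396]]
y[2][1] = 3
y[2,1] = 3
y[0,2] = 31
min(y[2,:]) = -47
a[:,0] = [-0.76, -0.209, 0.603, -0.931, 0.467]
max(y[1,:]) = 95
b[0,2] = 90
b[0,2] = 90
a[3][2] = 0.845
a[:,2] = [0.272, 0.352, 0.548, 0.845, -0.396]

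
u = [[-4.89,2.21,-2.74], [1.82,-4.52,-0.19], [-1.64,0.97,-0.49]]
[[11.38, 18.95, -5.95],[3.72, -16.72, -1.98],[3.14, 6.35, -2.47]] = u@[[-2.93, -1.49, 3.19], [-1.98, 3.17, 1.81], [-0.52, -1.70, -2.06]]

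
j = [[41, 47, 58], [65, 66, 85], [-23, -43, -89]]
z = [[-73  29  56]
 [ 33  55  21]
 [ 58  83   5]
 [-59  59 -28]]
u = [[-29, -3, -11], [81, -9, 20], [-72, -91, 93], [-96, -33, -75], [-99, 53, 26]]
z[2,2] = 5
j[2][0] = -23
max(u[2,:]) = 93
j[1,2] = 85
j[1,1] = 66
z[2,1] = 83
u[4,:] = [-99, 53, 26]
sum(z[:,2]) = 54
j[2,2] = -89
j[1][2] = 85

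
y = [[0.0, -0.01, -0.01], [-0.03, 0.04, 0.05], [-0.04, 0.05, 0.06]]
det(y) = 0.000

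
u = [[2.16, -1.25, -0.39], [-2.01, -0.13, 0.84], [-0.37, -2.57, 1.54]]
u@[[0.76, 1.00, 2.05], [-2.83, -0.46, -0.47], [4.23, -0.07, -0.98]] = [[3.53, 2.76, 5.4], [2.39, -2.01, -4.88], [13.51, 0.7, -1.06]]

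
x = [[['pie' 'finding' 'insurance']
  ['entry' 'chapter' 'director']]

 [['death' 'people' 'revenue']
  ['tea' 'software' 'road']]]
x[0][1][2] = 'director'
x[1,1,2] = 'road'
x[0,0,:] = ['pie', 'finding', 'insurance']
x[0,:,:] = [['pie', 'finding', 'insurance'], ['entry', 'chapter', 'director']]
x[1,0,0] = 'death'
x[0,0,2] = 'insurance'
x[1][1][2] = 'road'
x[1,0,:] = ['death', 'people', 'revenue']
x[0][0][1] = 'finding'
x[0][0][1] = 'finding'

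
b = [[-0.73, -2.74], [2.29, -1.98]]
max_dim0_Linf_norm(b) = 2.74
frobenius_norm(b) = 4.15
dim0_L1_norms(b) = [3.02, 4.72]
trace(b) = -2.71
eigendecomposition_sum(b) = [[-0.37+1.39j, (-1.37-0.77j)], [(1.14+0.64j), (-0.99+1.04j)]] + [[-0.36-1.39j, (-1.37+0.77j)], [(1.14-0.64j), (-0.99-1.04j)]]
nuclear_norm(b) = 5.71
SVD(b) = [[0.65, 0.76], [0.76, -0.65]] @ diag([3.521056669581182, 2.1925236440225393]) @ [[0.36,-0.93], [-0.93,-0.36]]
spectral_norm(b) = 3.52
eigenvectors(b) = [[0.74+0.00j, 0.74-0.00j], [(0.17-0.65j), 0.17+0.65j]]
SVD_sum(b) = [[0.82,  -2.15],  [0.95,  -2.49]] + [[-1.55, -0.59], [1.34, 0.51]]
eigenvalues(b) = [(-1.36+2.43j), (-1.36-2.43j)]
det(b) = 7.72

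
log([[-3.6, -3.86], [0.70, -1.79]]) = [[-0.65,-7.51], [1.36,2.87]]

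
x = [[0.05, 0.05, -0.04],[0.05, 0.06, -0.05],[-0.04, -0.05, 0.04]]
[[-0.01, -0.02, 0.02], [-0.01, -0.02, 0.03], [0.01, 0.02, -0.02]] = x@[[0.08,-0.38,0.09], [-0.38,-0.15,0.33], [-0.13,-0.15,-0.1]]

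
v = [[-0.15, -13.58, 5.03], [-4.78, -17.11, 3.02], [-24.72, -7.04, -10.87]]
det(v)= -269.902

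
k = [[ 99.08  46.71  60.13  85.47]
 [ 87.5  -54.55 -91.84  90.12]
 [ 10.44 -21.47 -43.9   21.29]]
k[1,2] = -91.84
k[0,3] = 85.47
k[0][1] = 46.71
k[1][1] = -54.55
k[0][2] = 60.13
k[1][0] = 87.5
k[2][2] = -43.9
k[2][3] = 21.29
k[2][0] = 10.44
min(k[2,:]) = -43.9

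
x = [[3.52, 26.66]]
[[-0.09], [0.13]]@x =[[-0.32, -2.40], [0.46, 3.47]]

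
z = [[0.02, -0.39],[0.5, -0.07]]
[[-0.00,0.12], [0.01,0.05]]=z@ [[0.03,0.05], [0.01,-0.30]]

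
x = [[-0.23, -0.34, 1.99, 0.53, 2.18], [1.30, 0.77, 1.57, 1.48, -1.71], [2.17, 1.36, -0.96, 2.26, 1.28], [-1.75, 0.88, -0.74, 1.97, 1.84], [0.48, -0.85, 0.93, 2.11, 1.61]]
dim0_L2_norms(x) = [3.12, 2.01, 2.96, 3.99, 3.91]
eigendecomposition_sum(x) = [[-0.98+0.00j, (-0.37+0j), 1.09+0.00j, -0.36+0.00j, 0.17-0.00j], [(-0.62+0j), (-0.23+0j), 0.69+0.00j, -0.23+0.00j, (0.11-0j)], [1.63-0.00j, (0.61-0j), -1.81-0.00j, 0.60-0.00j, -0.29+0.00j], [(0.17-0j), (0.06-0j), -0.19-0.00j, 0.06-0.00j, -0.03+0.00j], [(-0.43+0j), -0.16+0.00j, (0.48+0j), -0.16+0.00j, 0.08-0.00j]] + [[(-0.26+0j), (0.11-0j), -0.02+0.00j, (-0.14+0j), (0.29-0j)], [1.13-0.00j, (-0.48+0j), 0.11-0.00j, (0.62-0j), (-1.24+0j)], [(-0.23+0j), 0.10-0.00j, (-0.02+0j), -0.13+0.00j, 0.26-0.00j], [-0.77+0.00j, (0.33-0j), -0.07+0.00j, -0.42+0.00j, 0.84-0.00j], [(0.8-0j), (-0.34+0j), 0.08-0.00j, 0.44-0.00j, (-0.88+0j)]] + [[(0.51+1.08j), -0.07-0.27j, 0.46+0.42j, 0.50-2.36j, (0.88-1.41j)],[0.44+0.54j, -0.08-0.14j, 0.32+0.18j, (-0.05-1.4j), 0.30-0.92j],[0.41+1.05j, -0.05-0.26j, 0.41+0.43j, (0.63-2.19j), 0.92-1.27j],[(-0.57+0.14j), (0.14-0.01j), -0.25+0.18j, (1.09+0.47j), 0.59+0.56j],[0.04+0.94j, (0.03-0.22j), 0.21+0.44j, (1.07-1.56j), (1.06-0.76j)]] + [[(0.51-1.08j), -0.07+0.27j, 0.46-0.42j, 0.50+2.36j, 0.88+1.41j], [0.44-0.54j, (-0.08+0.14j), (0.32-0.18j), -0.05+1.40j, 0.30+0.92j], [0.41-1.05j, -0.05+0.26j, 0.41-0.43j, 0.63+2.19j, (0.92+1.27j)], [-0.57-0.14j, 0.14+0.01j, (-0.25-0.18j), 1.09-0.47j, 0.59-0.56j], [0.04-0.94j, 0.03+0.22j, 0.21-0.44j, 1.07+1.56j, (1.06+0.76j)]] + [[(-0-0j), (0.05+0j), 0.00+0.00j, 0.04-0.00j, (-0.04-0j)], [(-0.09-0j), (1.64+0j), (0.14+0j), 1.18-0.00j, (-1.17-0j)], [-0.04-0.00j, 0.74+0.00j, 0.06+0.00j, 0.53-0.00j, -0.53-0.00j], [-0.01-0.00j, (0.22+0j), (0.02+0j), (0.16-0j), -0.15-0.00j], [0.02+0.00j, (-0.41-0j), -0.04-0.00j, (-0.3+0j), (0.3+0j)]]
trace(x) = 3.16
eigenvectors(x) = [[0.48+0.00j,(-0.16+0j),0.57+0.00j,(0.57-0j),(-0.03+0j)], [0.30+0.00j,0.70+0.00j,(0.32-0.08j),0.32+0.08j,(-0.88+0j)], [-0.79+0.00j,-0.14+0.00j,(0.54+0.04j),(0.54-0.04j),-0.40+0.00j], [-0.08+0.00j,(-0.47+0j),-0.06+0.27j,-0.06-0.27j,-0.12+0.00j], [0.21+0.00j,0.49+0.00j,(0.41+0.17j),(0.41-0.17j),(0.22+0j)]]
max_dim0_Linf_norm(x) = 2.26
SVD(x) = [[0.37, -0.3, -0.63, -0.17, -0.58], [0.09, 0.71, -0.34, 0.59, -0.11], [0.58, 0.46, 0.46, -0.43, -0.24], [0.49, -0.43, 0.38, 0.65, -0.07], [0.52, -0.02, -0.36, -0.12, 0.76]] @ diag([4.9914395915790335, 3.752119390309319, 3.10800872353538, 1.9603090782496353, 1.1260110908166867]) @ [[0.14, 0.14, 0.09, 0.74, 0.63], [0.73, 0.24, 0.10, 0.28, -0.56], [-0.05, 0.39, -0.92, 0.06, -0.02], [-0.66, 0.31, 0.21, 0.44, -0.48], [-0.03, -0.82, -0.31, 0.41, -0.25]]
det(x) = 128.48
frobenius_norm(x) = 7.33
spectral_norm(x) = 4.99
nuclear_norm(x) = 14.94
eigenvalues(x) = [(-2.89+0j), (-2.06+0j), (2.98+1.08j), (2.98-1.08j), (2.15+0j)]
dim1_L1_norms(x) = [5.27, 6.83, 8.03, 7.18, 5.98]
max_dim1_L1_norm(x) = 8.03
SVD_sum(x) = [[0.26, 0.27, 0.17, 1.39, 1.18], [0.06, 0.07, 0.04, 0.34, 0.29], [0.4, 0.42, 0.27, 2.16, 1.83], [0.34, 0.35, 0.22, 1.82, 1.54], [0.36, 0.38, 0.24, 1.95, 1.65]] + [[-0.83, -0.28, -0.11, -0.32, 0.63], [1.96, 0.65, 0.27, 0.75, -1.5], [1.28, 0.43, 0.17, 0.49, -0.98], [-1.19, -0.4, -0.16, -0.45, 0.91], [-0.05, -0.02, -0.01, -0.02, 0.04]] + [[0.09, -0.77, 1.80, -0.13, 0.04], [0.05, -0.42, 0.98, -0.07, 0.02], [-0.07, 0.56, -1.31, 0.09, -0.03], [-0.06, 0.47, -1.09, 0.08, -0.03], [0.05, -0.43, 1.01, -0.07, 0.02]] + [[0.23, -0.11, -0.07, -0.15, 0.16], [-0.77, 0.36, 0.24, 0.51, -0.55], [0.55, -0.26, -0.17, -0.37, 0.40], [-0.85, 0.39, 0.27, 0.56, -0.60], [0.15, -0.07, -0.05, -0.10, 0.11]] + [[0.02, 0.54, 0.21, -0.27, 0.16], [0.00, 0.11, 0.04, -0.05, 0.03], [0.01, 0.22, 0.08, -0.11, 0.07], [0.0, 0.07, 0.02, -0.03, 0.02], [-0.03, -0.71, -0.27, 0.35, -0.21]]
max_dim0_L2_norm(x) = 3.99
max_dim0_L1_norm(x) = 8.62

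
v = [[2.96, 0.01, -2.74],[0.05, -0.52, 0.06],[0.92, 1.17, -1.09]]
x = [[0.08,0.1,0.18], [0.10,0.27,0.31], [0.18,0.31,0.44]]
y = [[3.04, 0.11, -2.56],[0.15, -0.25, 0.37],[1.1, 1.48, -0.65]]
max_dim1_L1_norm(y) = 5.71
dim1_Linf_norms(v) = [2.96, 0.52, 1.17]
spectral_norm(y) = 4.21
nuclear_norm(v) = 5.52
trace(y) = 2.14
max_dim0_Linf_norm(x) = 0.44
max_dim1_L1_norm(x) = 0.93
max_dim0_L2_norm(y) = 3.24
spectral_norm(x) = 0.74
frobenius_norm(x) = 0.74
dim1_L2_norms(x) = [0.22, 0.42, 0.57]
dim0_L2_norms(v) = [3.1, 1.28, 2.95]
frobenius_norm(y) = 4.46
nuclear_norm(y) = 6.01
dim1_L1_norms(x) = [0.36, 0.68, 0.93]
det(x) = -0.00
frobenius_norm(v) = 4.47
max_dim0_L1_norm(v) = 3.93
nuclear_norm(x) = 0.80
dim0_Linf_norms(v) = [2.96, 1.17, 2.74]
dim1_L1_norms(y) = [5.71, 0.77, 3.23]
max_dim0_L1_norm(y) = 4.29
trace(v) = 1.35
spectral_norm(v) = 4.30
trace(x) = 0.79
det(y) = -2.39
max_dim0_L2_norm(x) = 0.57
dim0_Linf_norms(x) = [0.18, 0.31, 0.44]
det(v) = -0.00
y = v + x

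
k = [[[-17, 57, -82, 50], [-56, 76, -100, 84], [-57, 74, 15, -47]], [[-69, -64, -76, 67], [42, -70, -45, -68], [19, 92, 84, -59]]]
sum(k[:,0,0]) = -86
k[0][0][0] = -17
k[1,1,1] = -70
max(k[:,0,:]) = 67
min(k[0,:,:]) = -100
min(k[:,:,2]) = -100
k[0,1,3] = 84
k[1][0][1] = -64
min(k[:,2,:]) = -59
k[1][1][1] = -70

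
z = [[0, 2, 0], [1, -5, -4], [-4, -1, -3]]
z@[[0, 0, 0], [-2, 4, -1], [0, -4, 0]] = [[-4, 8, -2], [10, -4, 5], [2, 8, 1]]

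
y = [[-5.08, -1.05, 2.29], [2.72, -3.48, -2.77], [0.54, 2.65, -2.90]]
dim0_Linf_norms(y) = [5.08, 3.48, 2.9]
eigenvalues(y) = [(-4.41+2.95j), (-4.41-2.95j), (-2.65+0j)]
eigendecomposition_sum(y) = [[(-1.69-0.81j), (0.12-2.15j), (1.68+0.57j)], [(1.27+2.22j), (-1.81+2.31j), (-1.44-1.95j)], [(1.13-1.41j), 1.98+0.59j, (-0.9+1.45j)]] + [[(-1.69+0.81j),  (0.12+2.15j),  (1.68-0.57j)], [1.27-2.22j,  (-1.81-2.31j),  -1.44+1.95j], [1.13+1.41j,  (1.98-0.59j),  (-0.9-1.45j)]] + [[(-1.69+0j), (-1.3-0j), (-1.08+0j)], [(0.18-0j), (0.14+0j), 0.11-0.00j], [-1.71+0.00j, -1.32-0.00j, (-1.09+0j)]]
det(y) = -74.46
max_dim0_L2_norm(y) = 5.79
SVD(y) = [[-0.76, -0.27, 0.58],[0.58, -0.69, 0.44],[0.28, 0.67, 0.68]] @ diag([7.010273992090498, 4.514312228284305, 2.352837363988918]) @ [[0.8,-0.07,-0.6],[-0.03,0.99,-0.15],[-0.6,-0.13,-0.79]]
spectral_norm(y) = 7.01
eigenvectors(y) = [[(0.42-0.29j), 0.42+0.29j, (0.7+0j)], [-0.70+0.00j, -0.70-0.00j, (-0.07+0j)], [0.18+0.46j, (0.18-0.46j), (0.71+0j)]]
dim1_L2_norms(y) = [5.67, 5.21, 3.97]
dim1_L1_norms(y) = [8.42, 8.97, 6.09]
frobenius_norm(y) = 8.66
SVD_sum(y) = [[-4.29,0.35,3.19], [3.25,-0.27,-2.42], [1.59,-0.13,-1.18]] + [[0.03,-1.22,0.18],[0.09,-3.08,0.46],[-0.09,3.0,-0.44]] + [[-0.82, -0.18, -1.08], [-0.61, -0.14, -0.81], [-0.96, -0.22, -1.27]]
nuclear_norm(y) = 13.88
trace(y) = -11.46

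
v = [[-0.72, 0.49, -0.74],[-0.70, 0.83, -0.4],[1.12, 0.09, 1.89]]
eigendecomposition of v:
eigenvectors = [[-0.36, -0.77, 0.55], [-0.19, -0.42, 0.67], [0.91, 0.48, -0.51]]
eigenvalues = [1.43, 0.01, 0.56]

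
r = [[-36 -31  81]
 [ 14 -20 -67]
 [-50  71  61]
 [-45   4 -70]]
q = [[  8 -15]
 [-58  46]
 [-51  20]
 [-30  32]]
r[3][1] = 4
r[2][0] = -50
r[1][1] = -20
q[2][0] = -51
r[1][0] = 14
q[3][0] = -30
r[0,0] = -36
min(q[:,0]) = -58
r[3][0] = -45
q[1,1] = 46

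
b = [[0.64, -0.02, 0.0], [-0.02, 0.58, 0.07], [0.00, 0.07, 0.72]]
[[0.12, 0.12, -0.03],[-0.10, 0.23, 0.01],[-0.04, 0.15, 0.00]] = b @ [[0.18, 0.20, -0.05], [-0.16, 0.39, 0.01], [-0.04, 0.17, -0.00]]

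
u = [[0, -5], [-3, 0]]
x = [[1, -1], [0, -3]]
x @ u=[[3, -5], [9, 0]]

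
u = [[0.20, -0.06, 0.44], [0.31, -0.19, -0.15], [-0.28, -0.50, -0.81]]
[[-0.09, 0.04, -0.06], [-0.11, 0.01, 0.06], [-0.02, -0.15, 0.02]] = u @[[-0.22, 0.13, 0.19], [0.27, 0.14, 0.16], [-0.07, 0.05, -0.19]]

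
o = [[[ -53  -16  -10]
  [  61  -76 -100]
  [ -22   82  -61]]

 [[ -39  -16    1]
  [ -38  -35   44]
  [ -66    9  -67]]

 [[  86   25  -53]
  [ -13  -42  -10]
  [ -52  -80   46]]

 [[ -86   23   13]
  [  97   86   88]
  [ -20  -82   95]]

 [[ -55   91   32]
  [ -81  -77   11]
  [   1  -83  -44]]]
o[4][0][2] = 32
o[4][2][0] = 1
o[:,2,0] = [-22, -66, -52, -20, 1]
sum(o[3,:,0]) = -9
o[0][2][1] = 82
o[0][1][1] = -76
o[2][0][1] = 25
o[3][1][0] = 97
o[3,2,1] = -82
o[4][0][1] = 91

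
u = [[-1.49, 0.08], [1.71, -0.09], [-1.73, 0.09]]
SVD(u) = [[-0.52, -0.78], [0.6, -0.06], [-0.61, 0.62]] @ diag([2.856518237906972, 0.0018858697868526322]) @ [[1.00, -0.05], [-0.05, -1.0]]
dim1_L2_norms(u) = [1.49, 1.71, 1.73]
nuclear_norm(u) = 2.86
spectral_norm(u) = 2.86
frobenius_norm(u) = 2.86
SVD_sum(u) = [[-1.49,0.08], [1.71,-0.09], [-1.73,0.09]] + [[0.00, 0.0], [0.00, 0.00], [-0.00, -0.00]]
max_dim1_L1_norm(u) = 1.82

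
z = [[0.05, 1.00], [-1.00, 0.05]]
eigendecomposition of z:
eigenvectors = [[(0.71+0j), 0.71-0.00j], [0.00+0.71j, -0.71j]]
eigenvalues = [(0.05+1j), (0.05-1j)]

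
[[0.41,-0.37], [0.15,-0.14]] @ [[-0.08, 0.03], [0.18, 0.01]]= [[-0.1, 0.01], [-0.04, 0.0]]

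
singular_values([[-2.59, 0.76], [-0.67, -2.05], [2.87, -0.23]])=[3.94, 2.16]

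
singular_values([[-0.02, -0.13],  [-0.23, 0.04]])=[0.23, 0.13]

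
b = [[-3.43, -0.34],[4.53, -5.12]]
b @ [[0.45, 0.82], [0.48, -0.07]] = [[-1.71, -2.79], [-0.42, 4.07]]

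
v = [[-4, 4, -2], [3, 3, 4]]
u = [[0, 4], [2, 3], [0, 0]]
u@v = [[12, 12, 16], [1, 17, 8], [0, 0, 0]]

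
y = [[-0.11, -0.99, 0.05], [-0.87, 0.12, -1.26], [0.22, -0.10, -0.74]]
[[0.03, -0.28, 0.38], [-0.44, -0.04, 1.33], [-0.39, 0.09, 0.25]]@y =[[0.32, -0.10, 0.07], [0.38, 0.3, -0.96], [0.02, 0.37, -0.32]]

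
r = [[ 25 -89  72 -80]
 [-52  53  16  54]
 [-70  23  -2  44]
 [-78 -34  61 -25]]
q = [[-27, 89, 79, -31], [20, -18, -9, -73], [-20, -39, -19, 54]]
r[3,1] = -34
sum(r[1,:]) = 71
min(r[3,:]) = -78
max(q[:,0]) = 20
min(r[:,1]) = -89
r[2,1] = 23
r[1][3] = 54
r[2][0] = -70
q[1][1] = -18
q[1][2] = -9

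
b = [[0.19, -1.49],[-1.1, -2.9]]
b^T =[[0.19, -1.10], [-1.49, -2.90]]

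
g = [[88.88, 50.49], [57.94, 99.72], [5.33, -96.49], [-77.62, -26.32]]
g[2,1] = -96.49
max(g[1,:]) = 99.72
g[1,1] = 99.72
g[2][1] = -96.49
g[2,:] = [5.33, -96.49]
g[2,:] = [5.33, -96.49]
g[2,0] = 5.33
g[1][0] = 57.94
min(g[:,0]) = -77.62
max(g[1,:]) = 99.72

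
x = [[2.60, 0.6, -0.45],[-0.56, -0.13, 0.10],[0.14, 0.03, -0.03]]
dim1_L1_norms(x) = [3.65, 0.79, 0.2]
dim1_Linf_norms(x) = [2.6, 0.56, 0.14]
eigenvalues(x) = [(2.45+0j), (-0+0j), (-0-0j)]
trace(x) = 2.44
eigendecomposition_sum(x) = [[2.60+0.00j,(0.6+0j),(-0.45+0j)], [(-0.56+0j),-0.13+0.00j,(0.1+0j)], [(0.14+0j),(0.03+0j),(-0.02+0j)]] + [[-0j, -0.00-0.00j, (-0-0j)],[-0.00+0.00j, (-0+0j), 0j],[(-0-0j), -0.00-0.00j, (-0-0j)]] + [[0.00+0.00j, -0.00+0.00j, (-0+0j)], [-0.00-0.00j, -0.00-0.00j, -0j], [-0.00+0.00j, -0.00+0.00j, -0.00+0.00j]]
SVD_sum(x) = [[2.6, 0.60, -0.45], [-0.56, -0.13, 0.1], [0.14, 0.03, -0.02]] + [[0.0, 0.0, 0.00], [0.00, 0.00, 0.0], [-0.00, -0.00, -0.01]] + [[0.00, -0.00, 0.0], [0.0, -0.00, 0.00], [0.0, -0.00, 0.00]]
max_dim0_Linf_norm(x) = 2.6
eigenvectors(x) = [[(-0.98+0j), -0.27+0.04j, -0.27-0.04j], [0.21+0.00j, (0.75+0j), 0.75-0.00j], [(-0.05+0j), (-0.55+0.26j), (-0.55-0.26j)]]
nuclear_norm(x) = 2.78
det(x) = 0.00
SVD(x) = [[-0.98, -0.13, 0.17], [0.21, -0.38, 0.9], [-0.05, 0.92, 0.39]] @ diag([2.7720665354540266, 0.006670121427311522, 0.0016224968581637893]) @ [[-0.96, -0.22, 0.17], [-0.10, -0.3, -0.95], [0.26, -0.93, 0.26]]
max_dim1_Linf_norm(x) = 2.6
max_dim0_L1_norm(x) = 3.3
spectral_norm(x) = 2.77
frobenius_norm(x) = 2.77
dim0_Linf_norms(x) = [2.6, 0.6, 0.45]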